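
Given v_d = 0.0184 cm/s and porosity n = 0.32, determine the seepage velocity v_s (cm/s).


Result: 0.0575 cm/s

Derivation:
Using v_s = v_d / n
v_s = 0.0184 / 0.32
v_s = 0.0575 cm/s


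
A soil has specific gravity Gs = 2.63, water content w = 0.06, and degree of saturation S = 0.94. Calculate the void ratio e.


Using the relation e = Gs * w / S
e = 2.63 * 0.06 / 0.94
e = 0.1679


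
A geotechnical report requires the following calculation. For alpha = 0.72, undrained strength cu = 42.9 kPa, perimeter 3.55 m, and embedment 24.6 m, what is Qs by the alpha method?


Using Qs = alpha * cu * perimeter * L
Qs = 0.72 * 42.9 * 3.55 * 24.6
Qs = 2697.45 kN


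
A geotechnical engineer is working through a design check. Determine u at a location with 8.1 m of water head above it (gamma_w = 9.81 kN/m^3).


Using u = gamma_w * h_w
u = 9.81 * 8.1
u = 79.46 kPa


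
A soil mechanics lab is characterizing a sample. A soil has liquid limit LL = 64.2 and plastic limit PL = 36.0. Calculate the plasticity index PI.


Using PI = LL - PL
PI = 64.2 - 36.0
PI = 28.2


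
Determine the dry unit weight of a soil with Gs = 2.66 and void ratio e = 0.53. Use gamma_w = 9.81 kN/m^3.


Using gamma_d = Gs * gamma_w / (1 + e)
gamma_d = 2.66 * 9.81 / (1 + 0.53)
gamma_d = 2.66 * 9.81 / 1.53
gamma_d = 17.055 kN/m^3


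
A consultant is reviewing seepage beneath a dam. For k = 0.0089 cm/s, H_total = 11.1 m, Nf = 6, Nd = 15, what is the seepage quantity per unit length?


Result: 0.0003952 m^3/s per m

Derivation:
Convert k to m/s for unit consistency with H:
k = 0.0089 cm/s = 0.0089 / 100 m/s = 8.9e-05 m/s
Using q = k * H * Nf / Nd
Nf / Nd = 6 / 15 = 0.4
q = 8.9e-05 * 11.1 * 0.4
q = 0.0003952 m^3/s per m


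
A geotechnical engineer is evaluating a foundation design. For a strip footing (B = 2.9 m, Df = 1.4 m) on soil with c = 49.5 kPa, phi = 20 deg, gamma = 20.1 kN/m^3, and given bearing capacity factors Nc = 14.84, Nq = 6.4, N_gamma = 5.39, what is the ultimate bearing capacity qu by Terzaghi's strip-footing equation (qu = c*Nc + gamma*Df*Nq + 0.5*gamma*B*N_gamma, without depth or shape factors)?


Compute qu = c*Nc + gamma*Df*Nq + 0.5*gamma*B*N_gamma
Term 1: 49.5 * 14.84 = 734.58
Term 2: 20.1 * 1.4 * 6.4 = 180.096
Term 3: 0.5 * 20.1 * 2.9 * 5.39 = 157.09155
qu = 734.58 + 180.096 + 157.09155
qu = 1071.77 kPa


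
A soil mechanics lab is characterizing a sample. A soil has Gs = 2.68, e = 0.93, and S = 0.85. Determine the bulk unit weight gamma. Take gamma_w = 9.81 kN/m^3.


Using gamma = gamma_w * (Gs + S*e) / (1 + e)
Numerator: Gs + S*e = 2.68 + 0.85*0.93 = 3.4705
Denominator: 1 + e = 1 + 0.93 = 1.93
gamma = 9.81 * 3.4705 / 1.93
gamma = 17.64 kN/m^3


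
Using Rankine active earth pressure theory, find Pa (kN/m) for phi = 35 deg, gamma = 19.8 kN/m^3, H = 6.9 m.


Compute active earth pressure coefficient:
Ka = tan^2(45 - phi/2) = tan^2(27.5) = 0.27099
Compute active force:
Pa = 0.5 * Ka * gamma * H^2
Pa = 0.5 * 0.27099 * 19.8 * 6.9^2
Pa = 127.73 kN/m


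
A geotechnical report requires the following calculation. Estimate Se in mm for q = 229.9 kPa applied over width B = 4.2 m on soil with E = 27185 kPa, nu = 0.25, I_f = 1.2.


Using Se = q * B * (1 - nu^2) * I_f / E
1 - nu^2 = 1 - 0.25^2 = 0.9375
Se = 229.9 * 4.2 * 0.9375 * 1.2 / 27185
Se = 0.039959 m
Convert to mm: Se = 0.039959 * 1000 = 39.959 mm


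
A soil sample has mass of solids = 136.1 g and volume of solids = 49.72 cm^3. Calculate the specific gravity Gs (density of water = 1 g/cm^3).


Result: 2.737

Derivation:
Using Gs = m_s / (V_s * rho_w)
Since rho_w = 1 g/cm^3:
Gs = 136.1 / 49.72
Gs = 2.737


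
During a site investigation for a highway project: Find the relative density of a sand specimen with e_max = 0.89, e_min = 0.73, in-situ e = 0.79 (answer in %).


Using Dr = (e_max - e) / (e_max - e_min) * 100
e_max - e = 0.89 - 0.79 = 0.1
e_max - e_min = 0.89 - 0.73 = 0.16
Dr = 0.1 / 0.16 * 100
Dr = 62.5 %


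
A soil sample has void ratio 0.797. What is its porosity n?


Result: 0.4435

Derivation:
Using the relation n = e / (1 + e)
n = 0.797 / (1 + 0.797)
n = 0.797 / 1.797
n = 0.4435


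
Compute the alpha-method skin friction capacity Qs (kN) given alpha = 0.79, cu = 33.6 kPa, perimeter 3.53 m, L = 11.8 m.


Using Qs = alpha * cu * perimeter * L
Qs = 0.79 * 33.6 * 3.53 * 11.8
Qs = 1105.66 kN


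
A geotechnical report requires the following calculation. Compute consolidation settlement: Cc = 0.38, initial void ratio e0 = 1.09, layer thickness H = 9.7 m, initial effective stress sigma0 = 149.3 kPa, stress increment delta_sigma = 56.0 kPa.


Result: 0.244 m

Derivation:
Using Sc = Cc * H / (1 + e0) * log10((sigma0 + delta_sigma) / sigma0)
Stress ratio = (149.3 + 56.0) / 149.3 = 1.37508
log10(1.37508) = 0.138329
Cc * H / (1 + e0) = 0.38 * 9.7 / (1 + 1.09) = 1.76364
Sc = 1.76364 * 0.138329
Sc = 0.244 m


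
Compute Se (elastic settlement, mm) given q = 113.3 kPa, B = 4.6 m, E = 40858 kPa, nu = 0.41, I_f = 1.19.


Using Se = q * B * (1 - nu^2) * I_f / E
1 - nu^2 = 1 - 0.41^2 = 0.8319
Se = 113.3 * 4.6 * 0.8319 * 1.19 / 40858
Se = 0.012628 m
Convert to mm: Se = 0.012628 * 1000 = 12.628 mm


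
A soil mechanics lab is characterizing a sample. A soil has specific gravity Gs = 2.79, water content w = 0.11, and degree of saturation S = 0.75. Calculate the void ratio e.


Result: 0.4092

Derivation:
Using the relation e = Gs * w / S
e = 2.79 * 0.11 / 0.75
e = 0.4092


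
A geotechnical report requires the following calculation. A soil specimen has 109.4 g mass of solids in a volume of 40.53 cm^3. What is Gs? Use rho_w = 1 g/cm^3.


Using Gs = m_s / (V_s * rho_w)
Since rho_w = 1 g/cm^3:
Gs = 109.4 / 40.53
Gs = 2.699


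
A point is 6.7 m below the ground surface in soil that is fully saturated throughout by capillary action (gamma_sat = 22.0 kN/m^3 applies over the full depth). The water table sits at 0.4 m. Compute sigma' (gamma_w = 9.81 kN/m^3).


Result: 85.6 kPa

Derivation:
Total stress = gamma_sat * depth
sigma = 22.0 * 6.7 = 147.4 kPa
Pore water pressure u = gamma_w * (depth - d_wt)
u = 9.81 * (6.7 - 0.4) = 61.803 kPa
Effective stress = sigma - u
sigma' = 147.4 - 61.803 = 85.6 kPa


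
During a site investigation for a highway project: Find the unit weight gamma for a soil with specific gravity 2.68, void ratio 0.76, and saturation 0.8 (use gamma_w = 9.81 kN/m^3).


Using gamma = gamma_w * (Gs + S*e) / (1 + e)
Numerator: Gs + S*e = 2.68 + 0.8*0.76 = 3.288
Denominator: 1 + e = 1 + 0.76 = 1.76
gamma = 9.81 * 3.288 / 1.76
gamma = 18.327 kN/m^3


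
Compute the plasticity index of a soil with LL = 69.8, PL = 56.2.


Using PI = LL - PL
PI = 69.8 - 56.2
PI = 13.6


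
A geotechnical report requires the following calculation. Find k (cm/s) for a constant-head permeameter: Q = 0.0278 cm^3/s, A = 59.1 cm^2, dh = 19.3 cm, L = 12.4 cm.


Compute hydraulic gradient:
i = dh / L = 19.3 / 12.4 = 1.55645
Then apply Darcy's law:
k = Q / (A * i)
k = 0.0278 / (59.1 * 1.55645)
k = 0.0278 / 91.9863
k = 0.000302 cm/s


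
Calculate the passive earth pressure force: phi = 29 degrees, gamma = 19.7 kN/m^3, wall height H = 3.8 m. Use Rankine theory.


Compute passive earth pressure coefficient:
Kp = tan^2(45 + phi/2) = tan^2(59.5) = 2.88206
Compute passive force:
Pp = 0.5 * Kp * gamma * H^2
Pp = 0.5 * 2.88206 * 19.7 * 3.8^2
Pp = 409.93 kN/m


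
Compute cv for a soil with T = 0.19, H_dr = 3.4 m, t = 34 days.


Using cv = T * H_dr^2 / t
H_dr^2 = 3.4^2 = 11.56
cv = 0.19 * 11.56 / 34
cv = 0.0646 m^2/day


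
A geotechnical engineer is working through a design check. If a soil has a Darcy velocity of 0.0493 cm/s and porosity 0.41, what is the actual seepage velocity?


Using v_s = v_d / n
v_s = 0.0493 / 0.41
v_s = 0.12024 cm/s


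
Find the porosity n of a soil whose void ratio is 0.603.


Using the relation n = e / (1 + e)
n = 0.603 / (1 + 0.603)
n = 0.603 / 1.603
n = 0.3762


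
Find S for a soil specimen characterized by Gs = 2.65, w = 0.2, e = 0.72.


Using S = Gs * w / e
S = 2.65 * 0.2 / 0.72
S = 0.7361


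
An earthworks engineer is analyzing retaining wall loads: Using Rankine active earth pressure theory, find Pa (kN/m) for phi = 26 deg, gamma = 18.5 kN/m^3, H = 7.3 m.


Result: 192.47 kN/m

Derivation:
Compute active earth pressure coefficient:
Ka = tan^2(45 - phi/2) = tan^2(32.0) = 0.390462
Compute active force:
Pa = 0.5 * Ka * gamma * H^2
Pa = 0.5 * 0.390462 * 18.5 * 7.3^2
Pa = 192.47 kN/m


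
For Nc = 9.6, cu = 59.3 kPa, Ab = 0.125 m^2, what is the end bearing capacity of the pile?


Using Qb = Nc * cu * Ab
Qb = 9.6 * 59.3 * 0.125
Qb = 71.16 kN


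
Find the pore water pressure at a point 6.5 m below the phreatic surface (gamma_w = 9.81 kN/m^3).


Result: 63.77 kPa

Derivation:
Using u = gamma_w * h_w
u = 9.81 * 6.5
u = 63.77 kPa


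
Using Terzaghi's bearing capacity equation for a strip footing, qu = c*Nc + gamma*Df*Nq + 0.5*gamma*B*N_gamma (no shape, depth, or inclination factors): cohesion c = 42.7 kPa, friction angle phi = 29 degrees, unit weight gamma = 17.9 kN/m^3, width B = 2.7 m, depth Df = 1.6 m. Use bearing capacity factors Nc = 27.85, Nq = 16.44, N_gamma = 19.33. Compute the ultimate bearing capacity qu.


Compute qu = c*Nc + gamma*Df*Nq + 0.5*gamma*B*N_gamma
Term 1: 42.7 * 27.85 = 1189.195
Term 2: 17.9 * 1.6 * 16.44 = 470.8416
Term 3: 0.5 * 17.9 * 2.7 * 19.33 = 467.10945
qu = 1189.195 + 470.8416 + 467.10945
qu = 2127.15 kPa


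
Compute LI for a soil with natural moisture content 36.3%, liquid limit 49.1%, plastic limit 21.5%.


First compute the plasticity index:
PI = LL - PL = 49.1 - 21.5 = 27.6
Then compute the liquidity index:
LI = (w - PL) / PI
LI = (36.3 - 21.5) / 27.6
LI = 0.536


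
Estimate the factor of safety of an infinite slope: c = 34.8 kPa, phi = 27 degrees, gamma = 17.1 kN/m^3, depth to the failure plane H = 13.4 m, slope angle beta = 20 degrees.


Using Fs = c / (gamma*H*sin(beta)*cos(beta)) + tan(phi)/tan(beta)
Cohesion contribution = 34.8 / (17.1*13.4*sin(20)*cos(20))
Cohesion contribution = 0.472542
Friction contribution = tan(27)/tan(20) = 1.39991
Fs = 0.472542 + 1.39991
Fs = 1.872


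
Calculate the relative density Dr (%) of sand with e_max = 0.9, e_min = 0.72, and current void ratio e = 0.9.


Result: 0.0 %

Derivation:
Using Dr = (e_max - e) / (e_max - e_min) * 100
e_max - e = 0.9 - 0.9 = 0.0
e_max - e_min = 0.9 - 0.72 = 0.18
Dr = 0.0 / 0.18 * 100
Dr = 0.0 %


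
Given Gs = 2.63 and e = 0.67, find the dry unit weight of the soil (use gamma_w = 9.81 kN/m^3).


Result: 15.449 kN/m^3

Derivation:
Using gamma_d = Gs * gamma_w / (1 + e)
gamma_d = 2.63 * 9.81 / (1 + 0.67)
gamma_d = 2.63 * 9.81 / 1.67
gamma_d = 15.449 kN/m^3


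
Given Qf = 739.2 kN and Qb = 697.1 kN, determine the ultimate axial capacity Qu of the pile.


Using Qu = Qf + Qb
Qu = 739.2 + 697.1
Qu = 1436.3 kN


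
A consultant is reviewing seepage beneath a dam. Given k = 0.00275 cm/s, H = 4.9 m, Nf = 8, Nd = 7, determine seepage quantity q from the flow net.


Convert k to m/s for unit consistency with H:
k = 0.00275 cm/s = 0.00275 / 100 m/s = 2.75e-05 m/s
Using q = k * H * Nf / Nd
Nf / Nd = 8 / 7 = 1.1429
q = 2.75e-05 * 4.9 * 1.1429
q = 0.000154 m^3/s per m


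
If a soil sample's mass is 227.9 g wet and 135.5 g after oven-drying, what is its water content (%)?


Result: 68.19 %

Derivation:
Using w = (m_wet - m_dry) / m_dry * 100
m_wet - m_dry = 227.9 - 135.5 = 92.4 g
w = 92.4 / 135.5 * 100
w = 68.19 %


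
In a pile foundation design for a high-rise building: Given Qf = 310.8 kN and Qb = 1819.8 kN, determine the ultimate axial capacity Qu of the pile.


Result: 2130.6 kN

Derivation:
Using Qu = Qf + Qb
Qu = 310.8 + 1819.8
Qu = 2130.6 kN


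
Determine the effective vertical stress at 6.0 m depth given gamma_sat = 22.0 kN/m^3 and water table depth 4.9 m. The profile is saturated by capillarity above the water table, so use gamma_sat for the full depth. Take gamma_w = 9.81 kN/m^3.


Total stress = gamma_sat * depth
sigma = 22.0 * 6.0 = 132.0 kPa
Pore water pressure u = gamma_w * (depth - d_wt)
u = 9.81 * (6.0 - 4.9) = 10.791 kPa
Effective stress = sigma - u
sigma' = 132.0 - 10.791 = 121.21 kPa


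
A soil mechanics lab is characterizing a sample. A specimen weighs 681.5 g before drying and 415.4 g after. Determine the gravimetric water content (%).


Result: 64.06 %

Derivation:
Using w = (m_wet - m_dry) / m_dry * 100
m_wet - m_dry = 681.5 - 415.4 = 266.1 g
w = 266.1 / 415.4 * 100
w = 64.06 %


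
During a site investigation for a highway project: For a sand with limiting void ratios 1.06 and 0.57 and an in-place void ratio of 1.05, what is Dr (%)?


Result: 2.04 %

Derivation:
Using Dr = (e_max - e) / (e_max - e_min) * 100
e_max - e = 1.06 - 1.05 = 0.01
e_max - e_min = 1.06 - 0.57 = 0.49
Dr = 0.01 / 0.49 * 100
Dr = 2.04 %


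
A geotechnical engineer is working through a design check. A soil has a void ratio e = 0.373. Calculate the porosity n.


Result: 0.2717

Derivation:
Using the relation n = e / (1 + e)
n = 0.373 / (1 + 0.373)
n = 0.373 / 1.373
n = 0.2717


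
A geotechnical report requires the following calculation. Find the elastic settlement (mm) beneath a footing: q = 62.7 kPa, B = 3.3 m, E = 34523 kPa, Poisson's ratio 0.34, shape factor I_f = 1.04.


Using Se = q * B * (1 - nu^2) * I_f / E
1 - nu^2 = 1 - 0.34^2 = 0.8844
Se = 62.7 * 3.3 * 0.8844 * 1.04 / 34523
Se = 0.005513 m
Convert to mm: Se = 0.005513 * 1000 = 5.513 mm


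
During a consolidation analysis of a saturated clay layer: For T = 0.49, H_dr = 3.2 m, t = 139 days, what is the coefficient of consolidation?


Using cv = T * H_dr^2 / t
H_dr^2 = 3.2^2 = 10.24
cv = 0.49 * 10.24 / 139
cv = 0.0361 m^2/day


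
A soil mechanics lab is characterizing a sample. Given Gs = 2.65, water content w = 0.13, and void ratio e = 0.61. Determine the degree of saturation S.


Using S = Gs * w / e
S = 2.65 * 0.13 / 0.61
S = 0.5648


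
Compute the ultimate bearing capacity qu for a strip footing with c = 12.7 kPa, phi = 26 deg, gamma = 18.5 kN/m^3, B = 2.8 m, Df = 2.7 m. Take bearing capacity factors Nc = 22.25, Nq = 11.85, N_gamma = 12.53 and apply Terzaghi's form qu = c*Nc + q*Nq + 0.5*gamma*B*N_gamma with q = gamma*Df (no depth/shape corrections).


Result: 1199.01 kPa

Derivation:
Compute qu = c*Nc + gamma*Df*Nq + 0.5*gamma*B*N_gamma
Term 1: 12.7 * 22.25 = 282.575
Term 2: 18.5 * 2.7 * 11.85 = 591.9075
Term 3: 0.5 * 18.5 * 2.8 * 12.53 = 324.527
qu = 282.575 + 591.9075 + 324.527
qu = 1199.01 kPa


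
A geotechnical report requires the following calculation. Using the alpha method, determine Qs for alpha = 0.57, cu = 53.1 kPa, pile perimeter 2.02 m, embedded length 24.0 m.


Using Qs = alpha * cu * perimeter * L
Qs = 0.57 * 53.1 * 2.02 * 24.0
Qs = 1467.34 kN


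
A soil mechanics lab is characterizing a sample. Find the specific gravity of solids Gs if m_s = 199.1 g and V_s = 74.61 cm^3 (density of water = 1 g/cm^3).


Result: 2.669

Derivation:
Using Gs = m_s / (V_s * rho_w)
Since rho_w = 1 g/cm^3:
Gs = 199.1 / 74.61
Gs = 2.669


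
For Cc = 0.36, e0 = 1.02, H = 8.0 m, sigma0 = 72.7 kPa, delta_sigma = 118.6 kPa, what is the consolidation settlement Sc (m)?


Result: 0.5991 m

Derivation:
Using Sc = Cc * H / (1 + e0) * log10((sigma0 + delta_sigma) / sigma0)
Stress ratio = (72.7 + 118.6) / 72.7 = 2.63136
log10(2.63136) = 0.420181
Cc * H / (1 + e0) = 0.36 * 8.0 / (1 + 1.02) = 1.42574
Sc = 1.42574 * 0.420181
Sc = 0.5991 m


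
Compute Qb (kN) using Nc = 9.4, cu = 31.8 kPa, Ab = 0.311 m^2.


Using Qb = Nc * cu * Ab
Qb = 9.4 * 31.8 * 0.311
Qb = 92.96 kN


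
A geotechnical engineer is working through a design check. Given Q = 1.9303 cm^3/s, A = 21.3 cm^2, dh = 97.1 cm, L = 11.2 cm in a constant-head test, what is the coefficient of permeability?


Compute hydraulic gradient:
i = dh / L = 97.1 / 11.2 = 8.66964
Then apply Darcy's law:
k = Q / (A * i)
k = 1.9303 / (21.3 * 8.66964)
k = 1.9303 / 184.663
k = 0.010453 cm/s


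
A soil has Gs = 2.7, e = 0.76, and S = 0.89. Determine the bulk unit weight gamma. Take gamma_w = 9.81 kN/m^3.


Using gamma = gamma_w * (Gs + S*e) / (1 + e)
Numerator: Gs + S*e = 2.7 + 0.89*0.76 = 3.3764
Denominator: 1 + e = 1 + 0.76 = 1.76
gamma = 9.81 * 3.3764 / 1.76
gamma = 18.82 kN/m^3


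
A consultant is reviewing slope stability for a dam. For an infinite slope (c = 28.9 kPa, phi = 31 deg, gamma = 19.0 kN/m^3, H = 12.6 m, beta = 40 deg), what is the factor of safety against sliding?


Result: 0.961

Derivation:
Using Fs = c / (gamma*H*sin(beta)*cos(beta)) + tan(phi)/tan(beta)
Cohesion contribution = 28.9 / (19.0*12.6*sin(40)*cos(40))
Cohesion contribution = 0.245161
Friction contribution = tan(31)/tan(40) = 0.716078
Fs = 0.245161 + 0.716078
Fs = 0.961


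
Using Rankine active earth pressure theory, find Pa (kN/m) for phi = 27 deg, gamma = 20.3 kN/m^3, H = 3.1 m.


Compute active earth pressure coefficient:
Ka = tan^2(45 - phi/2) = tan^2(31.5) = 0.375525
Compute active force:
Pa = 0.5 * Ka * gamma * H^2
Pa = 0.5 * 0.375525 * 20.3 * 3.1^2
Pa = 36.63 kN/m


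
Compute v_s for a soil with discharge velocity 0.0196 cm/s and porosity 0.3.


Using v_s = v_d / n
v_s = 0.0196 / 0.3
v_s = 0.06533 cm/s


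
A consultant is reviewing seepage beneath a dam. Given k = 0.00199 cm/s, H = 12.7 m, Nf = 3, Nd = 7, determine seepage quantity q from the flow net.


Convert k to m/s for unit consistency with H:
k = 0.00199 cm/s = 0.00199 / 100 m/s = 1.99e-05 m/s
Using q = k * H * Nf / Nd
Nf / Nd = 3 / 7 = 0.4286
q = 1.99e-05 * 12.7 * 0.4286
q = 0.0001083 m^3/s per m


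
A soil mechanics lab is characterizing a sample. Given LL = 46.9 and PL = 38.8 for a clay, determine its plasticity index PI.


Result: 8.1

Derivation:
Using PI = LL - PL
PI = 46.9 - 38.8
PI = 8.1


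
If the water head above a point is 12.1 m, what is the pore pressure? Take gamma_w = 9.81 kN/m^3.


Using u = gamma_w * h_w
u = 9.81 * 12.1
u = 118.7 kPa


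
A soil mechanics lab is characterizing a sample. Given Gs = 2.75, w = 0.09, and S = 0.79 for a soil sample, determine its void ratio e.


Using the relation e = Gs * w / S
e = 2.75 * 0.09 / 0.79
e = 0.3133


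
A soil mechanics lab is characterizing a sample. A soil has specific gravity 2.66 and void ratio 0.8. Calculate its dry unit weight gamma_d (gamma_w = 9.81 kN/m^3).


Using gamma_d = Gs * gamma_w / (1 + e)
gamma_d = 2.66 * 9.81 / (1 + 0.8)
gamma_d = 2.66 * 9.81 / 1.8
gamma_d = 14.497 kN/m^3


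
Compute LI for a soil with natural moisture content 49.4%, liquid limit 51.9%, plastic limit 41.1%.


First compute the plasticity index:
PI = LL - PL = 51.9 - 41.1 = 10.8
Then compute the liquidity index:
LI = (w - PL) / PI
LI = (49.4 - 41.1) / 10.8
LI = 0.769


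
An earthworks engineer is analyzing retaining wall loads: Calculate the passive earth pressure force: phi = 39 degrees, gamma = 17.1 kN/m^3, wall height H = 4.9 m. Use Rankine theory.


Compute passive earth pressure coefficient:
Kp = tan^2(45 + phi/2) = tan^2(64.5) = 4.395495
Compute passive force:
Pp = 0.5 * Kp * gamma * H^2
Pp = 0.5 * 4.395495 * 17.1 * 4.9^2
Pp = 902.33 kN/m


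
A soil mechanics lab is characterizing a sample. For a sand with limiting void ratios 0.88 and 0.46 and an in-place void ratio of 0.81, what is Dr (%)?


Using Dr = (e_max - e) / (e_max - e_min) * 100
e_max - e = 0.88 - 0.81 = 0.07
e_max - e_min = 0.88 - 0.46 = 0.42
Dr = 0.07 / 0.42 * 100
Dr = 16.67 %


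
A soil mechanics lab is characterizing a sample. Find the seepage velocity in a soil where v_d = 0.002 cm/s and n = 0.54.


Using v_s = v_d / n
v_s = 0.002 / 0.54
v_s = 0.0037 cm/s


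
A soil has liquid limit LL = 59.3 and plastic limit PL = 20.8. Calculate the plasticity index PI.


Using PI = LL - PL
PI = 59.3 - 20.8
PI = 38.5


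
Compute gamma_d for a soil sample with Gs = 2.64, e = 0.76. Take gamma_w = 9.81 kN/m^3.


Using gamma_d = Gs * gamma_w / (1 + e)
gamma_d = 2.64 * 9.81 / (1 + 0.76)
gamma_d = 2.64 * 9.81 / 1.76
gamma_d = 14.715 kN/m^3


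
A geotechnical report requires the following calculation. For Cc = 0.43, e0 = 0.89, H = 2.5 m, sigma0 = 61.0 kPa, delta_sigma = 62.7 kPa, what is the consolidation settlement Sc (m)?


Using Sc = Cc * H / (1 + e0) * log10((sigma0 + delta_sigma) / sigma0)
Stress ratio = (61.0 + 62.7) / 61.0 = 2.02787
log10(2.02787) = 0.30704
Cc * H / (1 + e0) = 0.43 * 2.5 / (1 + 0.89) = 0.568783
Sc = 0.568783 * 0.30704
Sc = 0.1746 m


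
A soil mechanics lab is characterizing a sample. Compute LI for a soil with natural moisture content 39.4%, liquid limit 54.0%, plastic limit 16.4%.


First compute the plasticity index:
PI = LL - PL = 54.0 - 16.4 = 37.6
Then compute the liquidity index:
LI = (w - PL) / PI
LI = (39.4 - 16.4) / 37.6
LI = 0.612


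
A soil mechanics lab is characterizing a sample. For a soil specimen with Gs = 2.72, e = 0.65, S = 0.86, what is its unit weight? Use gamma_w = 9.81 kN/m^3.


Result: 19.495 kN/m^3

Derivation:
Using gamma = gamma_w * (Gs + S*e) / (1 + e)
Numerator: Gs + S*e = 2.72 + 0.86*0.65 = 3.279
Denominator: 1 + e = 1 + 0.65 = 1.65
gamma = 9.81 * 3.279 / 1.65
gamma = 19.495 kN/m^3


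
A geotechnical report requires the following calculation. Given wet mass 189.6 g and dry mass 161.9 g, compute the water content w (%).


Using w = (m_wet - m_dry) / m_dry * 100
m_wet - m_dry = 189.6 - 161.9 = 27.7 g
w = 27.7 / 161.9 * 100
w = 17.11 %


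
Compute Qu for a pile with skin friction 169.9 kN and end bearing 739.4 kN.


Using Qu = Qf + Qb
Qu = 169.9 + 739.4
Qu = 909.3 kN


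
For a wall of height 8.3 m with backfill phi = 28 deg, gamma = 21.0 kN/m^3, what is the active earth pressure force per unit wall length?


Compute active earth pressure coefficient:
Ka = tan^2(45 - phi/2) = tan^2(31.0) = 0.361033
Compute active force:
Pa = 0.5 * Ka * gamma * H^2
Pa = 0.5 * 0.361033 * 21.0 * 8.3^2
Pa = 261.15 kN/m


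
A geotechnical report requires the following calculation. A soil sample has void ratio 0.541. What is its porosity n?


Result: 0.3511

Derivation:
Using the relation n = e / (1 + e)
n = 0.541 / (1 + 0.541)
n = 0.541 / 1.541
n = 0.3511


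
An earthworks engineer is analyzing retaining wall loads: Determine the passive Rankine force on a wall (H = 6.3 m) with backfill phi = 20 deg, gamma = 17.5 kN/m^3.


Compute passive earth pressure coefficient:
Kp = tan^2(45 + phi/2) = tan^2(55.0) = 2.039607
Compute passive force:
Pp = 0.5 * Kp * gamma * H^2
Pp = 0.5 * 2.039607 * 17.5 * 6.3^2
Pp = 708.33 kN/m


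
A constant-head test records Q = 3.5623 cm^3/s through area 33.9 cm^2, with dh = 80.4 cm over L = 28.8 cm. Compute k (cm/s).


Compute hydraulic gradient:
i = dh / L = 80.4 / 28.8 = 2.79167
Then apply Darcy's law:
k = Q / (A * i)
k = 3.5623 / (33.9 * 2.79167)
k = 3.5623 / 94.6375
k = 0.037642 cm/s


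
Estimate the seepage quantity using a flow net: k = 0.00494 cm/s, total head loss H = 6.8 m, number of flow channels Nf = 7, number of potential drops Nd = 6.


Result: 0.0003919 m^3/s per m

Derivation:
Convert k to m/s for unit consistency with H:
k = 0.00494 cm/s = 0.00494 / 100 m/s = 4.94e-05 m/s
Using q = k * H * Nf / Nd
Nf / Nd = 7 / 6 = 1.1667
q = 4.94e-05 * 6.8 * 1.1667
q = 0.0003919 m^3/s per m


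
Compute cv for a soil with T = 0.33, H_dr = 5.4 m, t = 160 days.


Using cv = T * H_dr^2 / t
H_dr^2 = 5.4^2 = 29.16
cv = 0.33 * 29.16 / 160
cv = 0.06014 m^2/day


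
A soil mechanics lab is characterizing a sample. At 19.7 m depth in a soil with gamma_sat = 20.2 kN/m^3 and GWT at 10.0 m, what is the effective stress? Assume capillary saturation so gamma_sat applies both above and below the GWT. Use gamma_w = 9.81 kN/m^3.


Result: 302.78 kPa

Derivation:
Total stress = gamma_sat * depth
sigma = 20.2 * 19.7 = 397.94 kPa
Pore water pressure u = gamma_w * (depth - d_wt)
u = 9.81 * (19.7 - 10.0) = 95.157 kPa
Effective stress = sigma - u
sigma' = 397.94 - 95.157 = 302.78 kPa


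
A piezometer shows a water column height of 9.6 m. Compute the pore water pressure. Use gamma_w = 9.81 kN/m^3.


Result: 94.18 kPa

Derivation:
Using u = gamma_w * h_w
u = 9.81 * 9.6
u = 94.18 kPa


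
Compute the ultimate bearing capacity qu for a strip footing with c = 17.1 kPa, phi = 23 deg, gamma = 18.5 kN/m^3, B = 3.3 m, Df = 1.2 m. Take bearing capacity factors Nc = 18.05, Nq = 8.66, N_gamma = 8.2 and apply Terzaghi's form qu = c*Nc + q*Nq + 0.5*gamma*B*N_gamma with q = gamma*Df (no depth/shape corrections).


Compute qu = c*Nc + gamma*Df*Nq + 0.5*gamma*B*N_gamma
Term 1: 17.1 * 18.05 = 308.655
Term 2: 18.5 * 1.2 * 8.66 = 192.252
Term 3: 0.5 * 18.5 * 3.3 * 8.2 = 250.305
qu = 308.655 + 192.252 + 250.305
qu = 751.21 kPa


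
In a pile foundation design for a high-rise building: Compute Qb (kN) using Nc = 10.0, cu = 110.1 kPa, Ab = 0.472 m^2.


Using Qb = Nc * cu * Ab
Qb = 10.0 * 110.1 * 0.472
Qb = 519.67 kN


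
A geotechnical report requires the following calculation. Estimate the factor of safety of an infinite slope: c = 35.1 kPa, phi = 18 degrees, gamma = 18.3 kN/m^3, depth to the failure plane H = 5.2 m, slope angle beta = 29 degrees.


Using Fs = c / (gamma*H*sin(beta)*cos(beta)) + tan(phi)/tan(beta)
Cohesion contribution = 35.1 / (18.3*5.2*sin(29)*cos(29))
Cohesion contribution = 0.869886
Friction contribution = tan(18)/tan(29) = 0.586171
Fs = 0.869886 + 0.586171
Fs = 1.456


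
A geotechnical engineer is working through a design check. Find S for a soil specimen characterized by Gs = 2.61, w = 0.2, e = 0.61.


Using S = Gs * w / e
S = 2.61 * 0.2 / 0.61
S = 0.8557


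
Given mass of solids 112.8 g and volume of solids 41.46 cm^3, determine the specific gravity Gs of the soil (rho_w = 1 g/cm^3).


Using Gs = m_s / (V_s * rho_w)
Since rho_w = 1 g/cm^3:
Gs = 112.8 / 41.46
Gs = 2.721


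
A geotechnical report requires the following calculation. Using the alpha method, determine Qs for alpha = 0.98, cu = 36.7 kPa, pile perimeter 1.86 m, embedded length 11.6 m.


Using Qs = alpha * cu * perimeter * L
Qs = 0.98 * 36.7 * 1.86 * 11.6
Qs = 776.0 kN


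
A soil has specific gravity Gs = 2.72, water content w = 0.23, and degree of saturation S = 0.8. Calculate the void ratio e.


Using the relation e = Gs * w / S
e = 2.72 * 0.23 / 0.8
e = 0.782


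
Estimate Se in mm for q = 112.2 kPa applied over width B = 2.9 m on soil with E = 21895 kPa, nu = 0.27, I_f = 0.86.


Using Se = q * B * (1 - nu^2) * I_f / E
1 - nu^2 = 1 - 0.27^2 = 0.9271
Se = 112.2 * 2.9 * 0.9271 * 0.86 / 21895
Se = 0.011849 m
Convert to mm: Se = 0.011849 * 1000 = 11.849 mm


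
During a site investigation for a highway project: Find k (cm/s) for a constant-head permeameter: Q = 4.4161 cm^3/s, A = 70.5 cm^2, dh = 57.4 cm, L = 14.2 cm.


Result: 0.015496 cm/s

Derivation:
Compute hydraulic gradient:
i = dh / L = 57.4 / 14.2 = 4.04225
Then apply Darcy's law:
k = Q / (A * i)
k = 4.4161 / (70.5 * 4.04225)
k = 4.4161 / 284.979
k = 0.015496 cm/s


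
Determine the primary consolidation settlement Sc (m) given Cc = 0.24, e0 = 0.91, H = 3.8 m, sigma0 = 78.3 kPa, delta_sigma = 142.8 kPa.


Result: 0.2153 m

Derivation:
Using Sc = Cc * H / (1 + e0) * log10((sigma0 + delta_sigma) / sigma0)
Stress ratio = (78.3 + 142.8) / 78.3 = 2.82375
log10(2.82375) = 0.450827
Cc * H / (1 + e0) = 0.24 * 3.8 / (1 + 0.91) = 0.477487
Sc = 0.477487 * 0.450827
Sc = 0.2153 m


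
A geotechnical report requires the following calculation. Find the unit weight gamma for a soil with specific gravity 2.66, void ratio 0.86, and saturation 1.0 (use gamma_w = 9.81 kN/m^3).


Result: 18.565 kN/m^3

Derivation:
Using gamma = gamma_w * (Gs + S*e) / (1 + e)
Numerator: Gs + S*e = 2.66 + 1.0*0.86 = 3.52
Denominator: 1 + e = 1 + 0.86 = 1.86
gamma = 9.81 * 3.52 / 1.86
gamma = 18.565 kN/m^3


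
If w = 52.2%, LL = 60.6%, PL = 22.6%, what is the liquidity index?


First compute the plasticity index:
PI = LL - PL = 60.6 - 22.6 = 38.0
Then compute the liquidity index:
LI = (w - PL) / PI
LI = (52.2 - 22.6) / 38.0
LI = 0.779


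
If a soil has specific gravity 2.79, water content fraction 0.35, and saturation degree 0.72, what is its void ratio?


Result: 1.3562

Derivation:
Using the relation e = Gs * w / S
e = 2.79 * 0.35 / 0.72
e = 1.3562


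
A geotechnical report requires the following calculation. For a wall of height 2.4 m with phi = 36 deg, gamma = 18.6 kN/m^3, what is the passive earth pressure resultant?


Compute passive earth pressure coefficient:
Kp = tan^2(45 + phi/2) = tan^2(63.0) = 3.85184
Compute passive force:
Pp = 0.5 * Kp * gamma * H^2
Pp = 0.5 * 3.85184 * 18.6 * 2.4^2
Pp = 206.34 kN/m


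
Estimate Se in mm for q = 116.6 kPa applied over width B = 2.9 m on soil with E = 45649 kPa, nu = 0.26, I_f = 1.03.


Using Se = q * B * (1 - nu^2) * I_f / E
1 - nu^2 = 1 - 0.26^2 = 0.9324
Se = 116.6 * 2.9 * 0.9324 * 1.03 / 45649
Se = 0.007114 m
Convert to mm: Se = 0.007114 * 1000 = 7.114 mm


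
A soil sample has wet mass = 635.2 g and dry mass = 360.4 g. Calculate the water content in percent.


Result: 76.25 %

Derivation:
Using w = (m_wet - m_dry) / m_dry * 100
m_wet - m_dry = 635.2 - 360.4 = 274.8 g
w = 274.8 / 360.4 * 100
w = 76.25 %


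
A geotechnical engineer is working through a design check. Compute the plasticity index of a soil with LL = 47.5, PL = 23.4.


Result: 24.1

Derivation:
Using PI = LL - PL
PI = 47.5 - 23.4
PI = 24.1


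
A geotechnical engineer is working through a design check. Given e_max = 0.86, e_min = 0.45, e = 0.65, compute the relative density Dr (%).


Using Dr = (e_max - e) / (e_max - e_min) * 100
e_max - e = 0.86 - 0.65 = 0.21
e_max - e_min = 0.86 - 0.45 = 0.41
Dr = 0.21 / 0.41 * 100
Dr = 51.22 %


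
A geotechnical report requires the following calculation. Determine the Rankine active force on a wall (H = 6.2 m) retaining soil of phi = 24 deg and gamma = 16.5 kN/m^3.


Compute active earth pressure coefficient:
Ka = tan^2(45 - phi/2) = tan^2(33.0) = 0.42173
Compute active force:
Pa = 0.5 * Ka * gamma * H^2
Pa = 0.5 * 0.42173 * 16.5 * 6.2^2
Pa = 133.74 kN/m


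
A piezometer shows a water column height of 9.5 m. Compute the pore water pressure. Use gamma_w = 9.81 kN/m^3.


Using u = gamma_w * h_w
u = 9.81 * 9.5
u = 93.2 kPa


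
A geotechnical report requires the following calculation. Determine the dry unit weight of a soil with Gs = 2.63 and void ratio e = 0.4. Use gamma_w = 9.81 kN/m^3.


Result: 18.429 kN/m^3

Derivation:
Using gamma_d = Gs * gamma_w / (1 + e)
gamma_d = 2.63 * 9.81 / (1 + 0.4)
gamma_d = 2.63 * 9.81 / 1.4
gamma_d = 18.429 kN/m^3


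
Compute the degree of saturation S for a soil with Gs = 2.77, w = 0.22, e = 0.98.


Using S = Gs * w / e
S = 2.77 * 0.22 / 0.98
S = 0.6218


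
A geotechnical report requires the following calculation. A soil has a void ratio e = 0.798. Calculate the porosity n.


Using the relation n = e / (1 + e)
n = 0.798 / (1 + 0.798)
n = 0.798 / 1.798
n = 0.4438


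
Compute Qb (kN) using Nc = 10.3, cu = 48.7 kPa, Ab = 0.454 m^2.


Result: 227.73 kN

Derivation:
Using Qb = Nc * cu * Ab
Qb = 10.3 * 48.7 * 0.454
Qb = 227.73 kN


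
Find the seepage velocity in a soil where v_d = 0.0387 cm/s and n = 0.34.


Using v_s = v_d / n
v_s = 0.0387 / 0.34
v_s = 0.11382 cm/s


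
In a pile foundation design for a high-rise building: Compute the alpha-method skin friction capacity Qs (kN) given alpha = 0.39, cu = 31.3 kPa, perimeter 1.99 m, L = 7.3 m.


Result: 177.33 kN

Derivation:
Using Qs = alpha * cu * perimeter * L
Qs = 0.39 * 31.3 * 1.99 * 7.3
Qs = 177.33 kN


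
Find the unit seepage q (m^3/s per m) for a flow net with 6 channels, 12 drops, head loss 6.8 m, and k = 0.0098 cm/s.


Result: 0.0003332 m^3/s per m

Derivation:
Convert k to m/s for unit consistency with H:
k = 0.0098 cm/s = 0.0098 / 100 m/s = 9.8e-05 m/s
Using q = k * H * Nf / Nd
Nf / Nd = 6 / 12 = 0.5
q = 9.8e-05 * 6.8 * 0.5
q = 0.0003332 m^3/s per m


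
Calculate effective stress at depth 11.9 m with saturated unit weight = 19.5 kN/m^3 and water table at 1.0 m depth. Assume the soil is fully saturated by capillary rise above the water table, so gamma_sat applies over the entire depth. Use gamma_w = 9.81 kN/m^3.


Total stress = gamma_sat * depth
sigma = 19.5 * 11.9 = 232.05 kPa
Pore water pressure u = gamma_w * (depth - d_wt)
u = 9.81 * (11.9 - 1.0) = 106.929 kPa
Effective stress = sigma - u
sigma' = 232.05 - 106.929 = 125.12 kPa


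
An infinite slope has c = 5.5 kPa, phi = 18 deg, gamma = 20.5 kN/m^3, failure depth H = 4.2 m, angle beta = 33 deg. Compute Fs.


Using Fs = c / (gamma*H*sin(beta)*cos(beta)) + tan(phi)/tan(beta)
Cohesion contribution = 5.5 / (20.5*4.2*sin(33)*cos(33))
Cohesion contribution = 0.139849
Friction contribution = tan(18)/tan(33) = 0.500332
Fs = 0.139849 + 0.500332
Fs = 0.64


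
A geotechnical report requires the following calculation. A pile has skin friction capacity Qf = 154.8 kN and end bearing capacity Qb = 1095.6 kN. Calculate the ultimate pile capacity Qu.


Using Qu = Qf + Qb
Qu = 154.8 + 1095.6
Qu = 1250.4 kN


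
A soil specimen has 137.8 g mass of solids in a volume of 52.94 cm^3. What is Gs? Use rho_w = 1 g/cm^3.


Using Gs = m_s / (V_s * rho_w)
Since rho_w = 1 g/cm^3:
Gs = 137.8 / 52.94
Gs = 2.603


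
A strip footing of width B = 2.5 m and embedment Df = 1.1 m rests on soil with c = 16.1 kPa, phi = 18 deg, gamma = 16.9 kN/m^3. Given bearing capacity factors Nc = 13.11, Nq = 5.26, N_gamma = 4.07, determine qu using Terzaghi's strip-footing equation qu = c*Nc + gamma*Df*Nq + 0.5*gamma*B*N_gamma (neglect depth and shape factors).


Compute qu = c*Nc + gamma*Df*Nq + 0.5*gamma*B*N_gamma
Term 1: 16.1 * 13.11 = 211.071
Term 2: 16.9 * 1.1 * 5.26 = 97.7834
Term 3: 0.5 * 16.9 * 2.5 * 4.07 = 85.97875
qu = 211.071 + 97.7834 + 85.97875
qu = 394.83 kPa


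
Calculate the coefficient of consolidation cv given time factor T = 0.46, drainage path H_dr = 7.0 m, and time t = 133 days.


Using cv = T * H_dr^2 / t
H_dr^2 = 7.0^2 = 49.0
cv = 0.46 * 49.0 / 133
cv = 0.16947 m^2/day


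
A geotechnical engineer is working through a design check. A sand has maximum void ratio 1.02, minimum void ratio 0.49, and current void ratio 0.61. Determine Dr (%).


Using Dr = (e_max - e) / (e_max - e_min) * 100
e_max - e = 1.02 - 0.61 = 0.41
e_max - e_min = 1.02 - 0.49 = 0.53
Dr = 0.41 / 0.53 * 100
Dr = 77.36 %


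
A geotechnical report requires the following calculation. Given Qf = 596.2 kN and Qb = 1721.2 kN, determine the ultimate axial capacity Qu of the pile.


Result: 2317.4 kN

Derivation:
Using Qu = Qf + Qb
Qu = 596.2 + 1721.2
Qu = 2317.4 kN


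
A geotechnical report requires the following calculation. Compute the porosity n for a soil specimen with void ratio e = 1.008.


Using the relation n = e / (1 + e)
n = 1.008 / (1 + 1.008)
n = 1.008 / 2.008
n = 0.502


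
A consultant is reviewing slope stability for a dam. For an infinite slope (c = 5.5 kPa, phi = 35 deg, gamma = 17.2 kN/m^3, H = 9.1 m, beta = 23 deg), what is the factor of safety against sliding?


Using Fs = c / (gamma*H*sin(beta)*cos(beta)) + tan(phi)/tan(beta)
Cohesion contribution = 5.5 / (17.2*9.1*sin(23)*cos(23))
Cohesion contribution = 0.0976987
Friction contribution = tan(35)/tan(23) = 1.64959
Fs = 0.0976987 + 1.64959
Fs = 1.747


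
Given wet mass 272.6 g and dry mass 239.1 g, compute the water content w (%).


Using w = (m_wet - m_dry) / m_dry * 100
m_wet - m_dry = 272.6 - 239.1 = 33.5 g
w = 33.5 / 239.1 * 100
w = 14.01 %


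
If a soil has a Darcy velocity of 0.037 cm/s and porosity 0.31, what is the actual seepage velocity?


Using v_s = v_d / n
v_s = 0.037 / 0.31
v_s = 0.11935 cm/s


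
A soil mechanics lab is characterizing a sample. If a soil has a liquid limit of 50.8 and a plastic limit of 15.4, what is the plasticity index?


Using PI = LL - PL
PI = 50.8 - 15.4
PI = 35.4


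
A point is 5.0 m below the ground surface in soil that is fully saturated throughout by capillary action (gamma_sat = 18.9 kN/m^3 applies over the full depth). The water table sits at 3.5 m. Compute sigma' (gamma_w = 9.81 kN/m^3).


Total stress = gamma_sat * depth
sigma = 18.9 * 5.0 = 94.5 kPa
Pore water pressure u = gamma_w * (depth - d_wt)
u = 9.81 * (5.0 - 3.5) = 14.715 kPa
Effective stress = sigma - u
sigma' = 94.5 - 14.715 = 79.79 kPa


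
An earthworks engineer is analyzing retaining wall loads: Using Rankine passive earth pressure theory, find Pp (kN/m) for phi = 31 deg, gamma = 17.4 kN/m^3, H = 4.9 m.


Result: 652.57 kN/m

Derivation:
Compute passive earth pressure coefficient:
Kp = tan^2(45 + phi/2) = tan^2(60.5) = 3.124035
Compute passive force:
Pp = 0.5 * Kp * gamma * H^2
Pp = 0.5 * 3.124035 * 17.4 * 4.9^2
Pp = 652.57 kN/m


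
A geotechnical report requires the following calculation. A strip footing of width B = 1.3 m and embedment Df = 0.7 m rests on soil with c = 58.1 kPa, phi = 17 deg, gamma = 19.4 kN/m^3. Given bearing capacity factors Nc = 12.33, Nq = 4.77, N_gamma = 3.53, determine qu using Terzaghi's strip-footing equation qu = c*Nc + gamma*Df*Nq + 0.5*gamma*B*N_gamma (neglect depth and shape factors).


Compute qu = c*Nc + gamma*Df*Nq + 0.5*gamma*B*N_gamma
Term 1: 58.1 * 12.33 = 716.373
Term 2: 19.4 * 0.7 * 4.77 = 64.7766
Term 3: 0.5 * 19.4 * 1.3 * 3.53 = 44.5133
qu = 716.373 + 64.7766 + 44.5133
qu = 825.66 kPa


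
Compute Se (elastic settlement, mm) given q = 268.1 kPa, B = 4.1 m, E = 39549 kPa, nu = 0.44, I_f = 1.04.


Result: 23.309 mm

Derivation:
Using Se = q * B * (1 - nu^2) * I_f / E
1 - nu^2 = 1 - 0.44^2 = 0.8064
Se = 268.1 * 4.1 * 0.8064 * 1.04 / 39549
Se = 0.023309 m
Convert to mm: Se = 0.023309 * 1000 = 23.309 mm


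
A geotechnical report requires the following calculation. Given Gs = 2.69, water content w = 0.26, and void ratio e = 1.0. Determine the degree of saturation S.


Result: 0.6994

Derivation:
Using S = Gs * w / e
S = 2.69 * 0.26 / 1.0
S = 0.6994


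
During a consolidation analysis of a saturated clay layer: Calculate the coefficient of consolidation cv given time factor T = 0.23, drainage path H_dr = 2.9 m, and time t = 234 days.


Result: 0.00827 m^2/day

Derivation:
Using cv = T * H_dr^2 / t
H_dr^2 = 2.9^2 = 8.41
cv = 0.23 * 8.41 / 234
cv = 0.00827 m^2/day


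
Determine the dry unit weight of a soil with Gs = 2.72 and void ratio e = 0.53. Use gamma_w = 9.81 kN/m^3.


Result: 17.44 kN/m^3

Derivation:
Using gamma_d = Gs * gamma_w / (1 + e)
gamma_d = 2.72 * 9.81 / (1 + 0.53)
gamma_d = 2.72 * 9.81 / 1.53
gamma_d = 17.44 kN/m^3


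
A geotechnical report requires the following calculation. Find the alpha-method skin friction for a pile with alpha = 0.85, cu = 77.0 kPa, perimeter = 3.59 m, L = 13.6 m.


Result: 3195.53 kN

Derivation:
Using Qs = alpha * cu * perimeter * L
Qs = 0.85 * 77.0 * 3.59 * 13.6
Qs = 3195.53 kN


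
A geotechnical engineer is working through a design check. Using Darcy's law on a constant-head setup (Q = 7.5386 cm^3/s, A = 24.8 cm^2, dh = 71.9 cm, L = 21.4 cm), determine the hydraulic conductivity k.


Compute hydraulic gradient:
i = dh / L = 71.9 / 21.4 = 3.35981
Then apply Darcy's law:
k = Q / (A * i)
k = 7.5386 / (24.8 * 3.35981)
k = 7.5386 / 83.3234
k = 0.090474 cm/s


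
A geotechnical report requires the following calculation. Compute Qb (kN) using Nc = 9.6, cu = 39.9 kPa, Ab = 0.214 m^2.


Using Qb = Nc * cu * Ab
Qb = 9.6 * 39.9 * 0.214
Qb = 81.97 kN


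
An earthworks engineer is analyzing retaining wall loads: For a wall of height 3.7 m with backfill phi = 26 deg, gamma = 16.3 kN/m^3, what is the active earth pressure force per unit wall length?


Compute active earth pressure coefficient:
Ka = tan^2(45 - phi/2) = tan^2(32.0) = 0.390462
Compute active force:
Pa = 0.5 * Ka * gamma * H^2
Pa = 0.5 * 0.390462 * 16.3 * 3.7^2
Pa = 43.57 kN/m


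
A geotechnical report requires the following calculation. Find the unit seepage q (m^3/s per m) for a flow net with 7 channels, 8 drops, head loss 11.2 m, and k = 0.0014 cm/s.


Result: 0.0001372 m^3/s per m

Derivation:
Convert k to m/s for unit consistency with H:
k = 0.0014 cm/s = 0.0014 / 100 m/s = 1.4e-05 m/s
Using q = k * H * Nf / Nd
Nf / Nd = 7 / 8 = 0.875
q = 1.4e-05 * 11.2 * 0.875
q = 0.0001372 m^3/s per m
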